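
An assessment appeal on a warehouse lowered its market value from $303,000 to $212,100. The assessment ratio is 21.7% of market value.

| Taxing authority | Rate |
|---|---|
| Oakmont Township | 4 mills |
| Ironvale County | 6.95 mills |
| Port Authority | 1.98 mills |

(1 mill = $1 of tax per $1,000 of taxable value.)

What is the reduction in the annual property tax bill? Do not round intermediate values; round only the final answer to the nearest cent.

$255.05

Old assessed value = $303,000 × 0.217 = $65,751
New assessed value = $212,100 × 0.217 = $46,025.7
Combined rate = 0.004 + 0.00695 + 0.00198 = 0.01293
Old tax = $65,751 × 0.01293 = $850.16043
New tax = $46,025.7 × 0.01293 = $595.112301
Reduction = $850.16043 − $595.112301 = $255.048129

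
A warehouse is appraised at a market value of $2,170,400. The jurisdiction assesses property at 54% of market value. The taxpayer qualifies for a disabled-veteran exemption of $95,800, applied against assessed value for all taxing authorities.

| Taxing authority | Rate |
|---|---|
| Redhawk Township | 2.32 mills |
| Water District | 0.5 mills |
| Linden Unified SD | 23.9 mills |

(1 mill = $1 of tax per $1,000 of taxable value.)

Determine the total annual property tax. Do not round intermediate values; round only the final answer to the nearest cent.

$28,756.49

Assessed value = $2,170,400 × 0.54 = $1,172,016
Taxable value = $1,172,016 − $95,800 = $1,076,216
Redhawk Township: $1,076,216 × 0.00232 = $2,496.82112
Water District: $1,076,216 × 0.0005 = $538.108
Linden Unified SD: $1,076,216 × 0.0239 = $25,721.5624
Total = $2,496.82112 + $538.108 + $25,721.5624 = $28,756.49152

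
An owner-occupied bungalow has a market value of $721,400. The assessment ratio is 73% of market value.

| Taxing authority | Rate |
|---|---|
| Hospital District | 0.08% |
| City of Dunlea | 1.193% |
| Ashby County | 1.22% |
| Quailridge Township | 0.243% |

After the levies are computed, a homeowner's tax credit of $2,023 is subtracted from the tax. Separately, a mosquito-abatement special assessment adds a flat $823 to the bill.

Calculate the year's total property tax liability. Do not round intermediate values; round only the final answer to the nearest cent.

Assessed value = $721,400 × 0.73 = $526,622
Hospital District: $526,622 × 0.0008 = $421.2976
City of Dunlea: $526,622 × 0.01193 = $6,282.60046
Ashby County: $526,622 × 0.0122 = $6,424.7884
Quailridge Township: $526,622 × 0.00243 = $1,279.69146
Levies subtotal = $14,408.37792
After credit = $14,408.37792 − $2,023 = $12,385.37792
Total = $12,385.37792 + $823 = $13,208.37792

$13,208.38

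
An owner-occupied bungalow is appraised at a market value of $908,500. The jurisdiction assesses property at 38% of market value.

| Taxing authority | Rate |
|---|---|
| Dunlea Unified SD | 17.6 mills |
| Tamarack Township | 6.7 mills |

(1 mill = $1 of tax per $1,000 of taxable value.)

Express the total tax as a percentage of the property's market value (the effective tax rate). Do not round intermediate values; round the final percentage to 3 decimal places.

Assessed value = $908,500 × 0.38 = $345,230
Dunlea Unified SD: $345,230 × 0.0176 = $6,076.048
Tamarack Township: $345,230 × 0.0067 = $2,313.041
Total tax = $8,389.089
Effective rate = $8,389.089 ÷ $908,500 = 0.923% of market value

0.923%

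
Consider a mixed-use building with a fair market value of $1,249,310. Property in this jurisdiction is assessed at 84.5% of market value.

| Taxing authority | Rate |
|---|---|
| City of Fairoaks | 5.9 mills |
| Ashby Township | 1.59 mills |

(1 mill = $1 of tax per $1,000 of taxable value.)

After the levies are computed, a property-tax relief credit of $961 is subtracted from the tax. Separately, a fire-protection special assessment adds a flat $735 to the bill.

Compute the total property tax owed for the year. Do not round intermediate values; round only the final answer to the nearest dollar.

Assessed value = $1,249,310 × 0.845 = $1,055,666.95
City of Fairoaks: $1,055,666.95 × 0.0059 = $6,228.435005
Ashby Township: $1,055,666.95 × 0.00159 = $1,678.5104505
Levies subtotal = $7,906.9454555
After credit = $7,906.9454555 − $961 = $6,945.9454555
Total = $6,945.9454555 + $735 = $7,680.9454555

$7,681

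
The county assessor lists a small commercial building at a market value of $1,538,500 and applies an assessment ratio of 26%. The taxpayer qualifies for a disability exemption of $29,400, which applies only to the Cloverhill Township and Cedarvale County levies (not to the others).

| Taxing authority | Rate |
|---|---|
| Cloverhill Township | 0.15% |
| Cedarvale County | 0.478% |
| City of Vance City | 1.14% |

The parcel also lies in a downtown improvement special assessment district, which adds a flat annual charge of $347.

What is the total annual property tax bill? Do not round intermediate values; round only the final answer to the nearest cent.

Assessed value = $1,538,500 × 0.26 = $400,010
Cloverhill Township: ($400,010 − $29,400) × 0.0015 = $370,610 × 0.0015 = $555.915
Cedarvale County: ($400,010 − $29,400) × 0.00478 = $370,610 × 0.00478 = $1,771.5158
City of Vance City: $400,010 × 0.0114 = $4,560.114
Levies subtotal = $6,887.5448
Total = $6,887.5448 + $347 = $7,234.5448

$7,234.54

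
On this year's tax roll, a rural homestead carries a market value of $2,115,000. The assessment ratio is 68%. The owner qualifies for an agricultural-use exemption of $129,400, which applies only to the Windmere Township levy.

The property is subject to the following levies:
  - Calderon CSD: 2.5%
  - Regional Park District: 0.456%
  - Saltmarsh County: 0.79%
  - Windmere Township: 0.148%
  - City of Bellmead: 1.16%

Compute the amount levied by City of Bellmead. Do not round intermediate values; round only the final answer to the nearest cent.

$16,683.12

Assessed value = $2,115,000 × 0.68 = $1,438,200
City of Bellmead taxable value = $1,438,200 (exemption does not apply)
City of Bellmead levy = $1,438,200 × 0.0116 = $16,683.12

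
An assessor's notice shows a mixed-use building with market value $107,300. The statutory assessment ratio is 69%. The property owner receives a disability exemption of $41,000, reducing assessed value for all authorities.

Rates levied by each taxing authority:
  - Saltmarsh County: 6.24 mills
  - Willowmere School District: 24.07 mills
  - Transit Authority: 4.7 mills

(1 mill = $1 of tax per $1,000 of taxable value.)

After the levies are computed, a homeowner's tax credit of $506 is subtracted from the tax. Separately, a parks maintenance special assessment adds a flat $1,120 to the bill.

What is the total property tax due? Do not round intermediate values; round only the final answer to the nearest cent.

$1,770.63

Assessed value = $107,300 × 0.69 = $74,037
Taxable value = $74,037 − $41,000 = $33,037
Saltmarsh County: $33,037 × 0.00624 = $206.15088
Willowmere School District: $33,037 × 0.02407 = $795.20059
Transit Authority: $33,037 × 0.0047 = $155.2739
Levies subtotal = $1,156.62537
After credit = $1,156.62537 − $506 = $650.62537
Total = $650.62537 + $1,120 = $1,770.62537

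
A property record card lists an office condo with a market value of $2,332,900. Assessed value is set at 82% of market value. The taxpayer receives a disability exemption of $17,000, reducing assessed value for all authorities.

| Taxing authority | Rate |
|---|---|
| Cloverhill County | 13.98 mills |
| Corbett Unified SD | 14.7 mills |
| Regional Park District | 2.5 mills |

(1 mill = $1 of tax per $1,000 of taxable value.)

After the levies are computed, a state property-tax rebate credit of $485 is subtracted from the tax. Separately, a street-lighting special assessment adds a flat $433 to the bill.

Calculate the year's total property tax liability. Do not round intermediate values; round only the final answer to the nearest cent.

Assessed value = $2,332,900 × 0.82 = $1,912,978
Taxable value = $1,912,978 − $17,000 = $1,895,978
Cloverhill County: $1,895,978 × 0.01398 = $26,505.77244
Corbett Unified SD: $1,895,978 × 0.0147 = $27,870.8766
Regional Park District: $1,895,978 × 0.0025 = $4,739.945
Levies subtotal = $59,116.59404
After credit = $59,116.59404 − $485 = $58,631.59404
Total = $58,631.59404 + $433 = $59,064.59404

$59,064.59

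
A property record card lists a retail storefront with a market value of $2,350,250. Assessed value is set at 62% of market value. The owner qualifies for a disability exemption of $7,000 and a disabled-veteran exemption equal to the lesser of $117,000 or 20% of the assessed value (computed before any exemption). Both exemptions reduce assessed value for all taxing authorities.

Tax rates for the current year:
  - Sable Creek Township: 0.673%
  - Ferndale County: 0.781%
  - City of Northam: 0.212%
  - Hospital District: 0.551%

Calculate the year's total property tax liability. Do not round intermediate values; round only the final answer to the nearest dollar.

$29,556

Assessed value = $2,350,250 × 0.62 = $1,457,155
Disabled-veteran exemption = min($117,000, 20% × $1,457,155) = min($117,000, $291,431) = $117,000 (dollar cap binds)
Taxable value = $1,457,155 − $7,000 − $117,000 = $1,333,155
Sable Creek Township: $1,333,155 × 0.00673 = $8,972.13315
Ferndale County: $1,333,155 × 0.00781 = $10,411.94055
City of Northam: $1,333,155 × 0.00212 = $2,826.2886
Hospital District: $1,333,155 × 0.00551 = $7,345.68405
Total = $29,556.04635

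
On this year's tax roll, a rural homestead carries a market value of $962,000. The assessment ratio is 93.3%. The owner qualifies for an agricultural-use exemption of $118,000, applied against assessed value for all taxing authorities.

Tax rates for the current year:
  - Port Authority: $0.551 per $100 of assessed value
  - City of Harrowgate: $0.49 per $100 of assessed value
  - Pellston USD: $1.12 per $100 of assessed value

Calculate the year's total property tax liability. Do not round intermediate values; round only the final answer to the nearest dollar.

Assessed value = $962,000 × 0.933 = $897,546
Taxable value = $897,546 − $118,000 = $779,546
Port Authority: $779,546 × 0.00551 = $4,295.29846
City of Harrowgate: $779,546 × 0.0049 = $3,819.7754
Pellston USD: $779,546 × 0.0112 = $8,730.9152
Total = $4,295.29846 + $3,819.7754 + $8,730.9152 = $16,845.98906

$16,846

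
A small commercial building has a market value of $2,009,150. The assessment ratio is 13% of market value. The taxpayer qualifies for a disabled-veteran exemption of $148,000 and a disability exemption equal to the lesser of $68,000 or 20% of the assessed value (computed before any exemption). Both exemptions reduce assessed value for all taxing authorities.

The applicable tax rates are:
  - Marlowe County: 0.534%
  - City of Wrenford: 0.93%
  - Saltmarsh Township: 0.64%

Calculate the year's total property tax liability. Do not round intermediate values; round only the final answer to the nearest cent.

Assessed value = $2,009,150 × 0.13 = $261,189.5
Disability exemption = min($68,000, 20% × $261,189.5) = min($68,000, $52,237.9) = $52,237.9 (percentage binds)
Taxable value = $261,189.5 − $148,000 − $52,237.9 = $60,951.6
Marlowe County: $60,951.6 × 0.00534 = $325.481544
City of Wrenford: $60,951.6 × 0.0093 = $566.84988
Saltmarsh Township: $60,951.6 × 0.0064 = $390.09024
Total = $1,282.421664

$1,282.42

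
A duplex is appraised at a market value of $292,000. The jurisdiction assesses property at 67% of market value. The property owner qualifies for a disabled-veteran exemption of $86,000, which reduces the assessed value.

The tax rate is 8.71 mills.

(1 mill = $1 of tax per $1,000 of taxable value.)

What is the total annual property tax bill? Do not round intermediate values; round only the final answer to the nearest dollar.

$955

Assessed value = $292,000 × 0.67 = $195,640
Taxable value = $195,640 − $86,000 = $109,640
Tax = $109,640 × 0.00871 = $954.9644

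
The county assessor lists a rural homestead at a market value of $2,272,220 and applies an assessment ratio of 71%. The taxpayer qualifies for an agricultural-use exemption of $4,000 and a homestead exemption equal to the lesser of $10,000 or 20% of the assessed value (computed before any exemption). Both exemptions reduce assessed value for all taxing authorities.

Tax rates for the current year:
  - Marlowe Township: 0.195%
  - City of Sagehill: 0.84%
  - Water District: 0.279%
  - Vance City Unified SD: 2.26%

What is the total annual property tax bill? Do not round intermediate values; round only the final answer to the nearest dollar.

$57,158

Assessed value = $2,272,220 × 0.71 = $1,613,276.2
Homestead exemption = min($10,000, 20% × $1,613,276.2) = min($10,000, $322,655.24) = $10,000 (dollar cap binds)
Taxable value = $1,613,276.2 − $4,000 − $10,000 = $1,599,276.2
Marlowe Township: $1,599,276.2 × 0.00195 = $3,118.58859
City of Sagehill: $1,599,276.2 × 0.0084 = $13,433.92008
Water District: $1,599,276.2 × 0.00279 = $4,461.980598
Vance City Unified SD: $1,599,276.2 × 0.0226 = $36,143.64212
Total = $57,158.131388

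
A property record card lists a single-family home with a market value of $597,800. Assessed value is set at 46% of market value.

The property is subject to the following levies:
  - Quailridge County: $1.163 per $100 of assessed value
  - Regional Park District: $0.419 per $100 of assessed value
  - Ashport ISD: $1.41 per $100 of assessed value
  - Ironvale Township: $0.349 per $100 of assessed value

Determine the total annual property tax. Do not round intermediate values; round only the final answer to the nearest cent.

$9,187.35

Assessed value = $597,800 × 0.46 = $274,988
Quailridge County: $274,988 × 0.01163 = $3,198.11044
Regional Park District: $274,988 × 0.00419 = $1,152.19972
Ashport ISD: $274,988 × 0.0141 = $3,877.3308
Ironvale Township: $274,988 × 0.00349 = $959.70812
Total = $3,198.11044 + $1,152.19972 + $3,877.3308 + $959.70812 = $9,187.34908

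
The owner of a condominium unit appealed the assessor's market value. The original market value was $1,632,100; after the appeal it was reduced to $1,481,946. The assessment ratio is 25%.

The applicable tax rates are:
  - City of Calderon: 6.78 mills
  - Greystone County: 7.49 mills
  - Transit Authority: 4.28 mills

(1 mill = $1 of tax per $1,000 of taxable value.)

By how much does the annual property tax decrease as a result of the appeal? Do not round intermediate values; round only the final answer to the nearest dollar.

Old assessed value = $1,632,100 × 0.25 = $408,025
New assessed value = $1,481,946 × 0.25 = $370,486.5
Combined rate = 0.00678 + 0.00749 + 0.00428 = 0.01855
Old tax = $408,025 × 0.01855 = $7,568.86375
New tax = $370,486.5 × 0.01855 = $6,872.524575
Reduction = $7,568.86375 − $6,872.524575 = $696.339175

$696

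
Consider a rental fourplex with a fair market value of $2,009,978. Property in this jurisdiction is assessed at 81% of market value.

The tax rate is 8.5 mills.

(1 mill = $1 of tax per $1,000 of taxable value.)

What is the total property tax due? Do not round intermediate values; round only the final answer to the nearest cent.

Assessed value = $2,009,978 × 0.81 = $1,628,082.18
Tax = $1,628,082.18 × 0.0085 = $13,838.69853

$13,838.70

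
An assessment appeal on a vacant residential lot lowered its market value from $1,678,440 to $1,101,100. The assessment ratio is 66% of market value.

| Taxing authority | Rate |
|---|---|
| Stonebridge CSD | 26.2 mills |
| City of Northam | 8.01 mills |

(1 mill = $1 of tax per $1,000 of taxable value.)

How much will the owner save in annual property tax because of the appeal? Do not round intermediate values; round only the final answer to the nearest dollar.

Old assessed value = $1,678,440 × 0.66 = $1,107,770.4
New assessed value = $1,101,100 × 0.66 = $726,726
Combined rate = 0.0262 + 0.00801 = 0.03421
Old tax = $1,107,770.4 × 0.03421 = $37,896.825384
New tax = $726,726 × 0.03421 = $24,861.29646
Reduction = $37,896.825384 − $24,861.29646 = $13,035.528924

$13,036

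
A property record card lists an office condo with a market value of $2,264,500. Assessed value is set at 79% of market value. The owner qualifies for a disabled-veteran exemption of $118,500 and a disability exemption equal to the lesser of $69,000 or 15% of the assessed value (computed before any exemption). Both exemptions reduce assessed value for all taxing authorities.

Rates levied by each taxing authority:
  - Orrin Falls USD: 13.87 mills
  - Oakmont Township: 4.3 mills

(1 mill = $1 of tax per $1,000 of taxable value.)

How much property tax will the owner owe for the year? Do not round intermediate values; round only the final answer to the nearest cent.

Assessed value = $2,264,500 × 0.79 = $1,788,955
Disability exemption = min($69,000, 15% × $1,788,955) = min($69,000, $268,343.25) = $69,000 (dollar cap binds)
Taxable value = $1,788,955 − $118,500 − $69,000 = $1,601,455
Orrin Falls USD: $1,601,455 × 0.01387 = $22,212.18085
Oakmont Township: $1,601,455 × 0.0043 = $6,886.2565
Total = $29,098.43735

$29,098.44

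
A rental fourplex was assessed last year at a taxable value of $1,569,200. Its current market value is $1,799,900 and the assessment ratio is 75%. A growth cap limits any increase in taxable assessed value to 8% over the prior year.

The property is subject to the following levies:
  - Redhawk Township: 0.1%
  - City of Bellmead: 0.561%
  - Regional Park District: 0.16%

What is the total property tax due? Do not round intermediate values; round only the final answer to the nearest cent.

Uncapped assessed value = $1,799,900 × 0.75 = $1,349,925
Cap limit = $1,569,200 × 1.08 = $1,694,736
Taxable assessed value = min($1,349,925, $1,694,736) = $1,349,925 (cap does not bind)
Redhawk Township: $1,349,925 × 0.001 = $1,349.925
City of Bellmead: $1,349,925 × 0.00561 = $7,573.07925
Regional Park District: $1,349,925 × 0.0016 = $2,159.88
Total = $11,082.88425

$11,082.88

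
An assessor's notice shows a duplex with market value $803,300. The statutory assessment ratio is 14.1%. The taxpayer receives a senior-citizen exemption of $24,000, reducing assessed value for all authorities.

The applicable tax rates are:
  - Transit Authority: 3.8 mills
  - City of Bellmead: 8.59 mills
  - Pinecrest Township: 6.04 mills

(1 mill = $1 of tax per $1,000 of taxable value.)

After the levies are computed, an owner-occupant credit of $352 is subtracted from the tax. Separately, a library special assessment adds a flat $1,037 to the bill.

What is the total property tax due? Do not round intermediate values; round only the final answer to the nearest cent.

$2,330.16

Assessed value = $803,300 × 0.141 = $113,265.3
Taxable value = $113,265.3 − $24,000 = $89,265.3
Transit Authority: $89,265.3 × 0.0038 = $339.20814
City of Bellmead: $89,265.3 × 0.00859 = $766.788927
Pinecrest Township: $89,265.3 × 0.00604 = $539.162412
Levies subtotal = $1,645.159479
After credit = $1,645.159479 − $352 = $1,293.159479
Total = $1,293.159479 + $1,037 = $2,330.159479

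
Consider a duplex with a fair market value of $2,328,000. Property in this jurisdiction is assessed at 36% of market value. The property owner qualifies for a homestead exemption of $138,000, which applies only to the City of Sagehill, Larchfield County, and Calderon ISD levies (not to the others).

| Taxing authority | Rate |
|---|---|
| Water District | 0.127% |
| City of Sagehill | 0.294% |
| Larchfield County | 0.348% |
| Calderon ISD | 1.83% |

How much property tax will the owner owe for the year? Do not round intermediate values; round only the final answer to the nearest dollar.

$18,370

Assessed value = $2,328,000 × 0.36 = $838,080
Water District: $838,080 × 0.00127 = $1,064.3616
City of Sagehill: ($838,080 − $138,000) × 0.00294 = $700,080 × 0.00294 = $2,058.2352
Larchfield County: ($838,080 − $138,000) × 0.00348 = $700,080 × 0.00348 = $2,436.2784
Calderon ISD: ($838,080 − $138,000) × 0.0183 = $700,080 × 0.0183 = $12,811.464
Total = $18,370.3392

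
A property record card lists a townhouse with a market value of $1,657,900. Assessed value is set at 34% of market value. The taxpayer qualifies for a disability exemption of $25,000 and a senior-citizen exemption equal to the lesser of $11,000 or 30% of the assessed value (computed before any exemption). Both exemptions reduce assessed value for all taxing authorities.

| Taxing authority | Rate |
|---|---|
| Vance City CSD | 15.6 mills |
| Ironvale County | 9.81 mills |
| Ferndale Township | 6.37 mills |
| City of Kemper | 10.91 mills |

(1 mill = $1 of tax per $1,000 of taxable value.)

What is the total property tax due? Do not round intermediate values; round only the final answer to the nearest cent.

Assessed value = $1,657,900 × 0.34 = $563,686
Senior-citizen exemption = min($11,000, 30% × $563,686) = min($11,000, $169,105.8) = $11,000 (dollar cap binds)
Taxable value = $563,686 − $25,000 − $11,000 = $527,686
Vance City CSD: $527,686 × 0.0156 = $8,231.9016
Ironvale County: $527,686 × 0.00981 = $5,176.59966
Ferndale Township: $527,686 × 0.00637 = $3,361.35982
City of Kemper: $527,686 × 0.01091 = $5,757.05426
Total = $22,526.91534

$22,526.92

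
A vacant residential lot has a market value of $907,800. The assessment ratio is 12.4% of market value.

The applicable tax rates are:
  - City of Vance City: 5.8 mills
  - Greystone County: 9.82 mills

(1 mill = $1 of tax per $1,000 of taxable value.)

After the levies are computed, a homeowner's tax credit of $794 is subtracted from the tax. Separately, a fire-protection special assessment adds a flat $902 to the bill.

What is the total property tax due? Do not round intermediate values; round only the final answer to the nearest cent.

$1,866.30

Assessed value = $907,800 × 0.124 = $112,567.2
City of Vance City: $112,567.2 × 0.0058 = $652.88976
Greystone County: $112,567.2 × 0.00982 = $1,105.409904
Levies subtotal = $1,758.299664
After credit = $1,758.299664 − $794 = $964.299664
Total = $964.299664 + $902 = $1,866.299664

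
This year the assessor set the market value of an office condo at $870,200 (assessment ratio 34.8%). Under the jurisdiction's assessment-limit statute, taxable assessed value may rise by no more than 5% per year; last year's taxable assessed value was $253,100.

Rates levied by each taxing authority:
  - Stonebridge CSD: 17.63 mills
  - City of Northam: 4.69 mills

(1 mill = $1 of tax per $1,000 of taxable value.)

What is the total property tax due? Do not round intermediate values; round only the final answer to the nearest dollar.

Uncapped assessed value = $870,200 × 0.348 = $302,829.6
Cap limit = $253,100 × 1.05 = $265,755
Taxable assessed value = min($302,829.6, $265,755) = $265,755 (cap binds)
Stonebridge CSD: $265,755 × 0.01763 = $4,685.26065
City of Northam: $265,755 × 0.00469 = $1,246.39095
Total = $5,931.6516

$5,932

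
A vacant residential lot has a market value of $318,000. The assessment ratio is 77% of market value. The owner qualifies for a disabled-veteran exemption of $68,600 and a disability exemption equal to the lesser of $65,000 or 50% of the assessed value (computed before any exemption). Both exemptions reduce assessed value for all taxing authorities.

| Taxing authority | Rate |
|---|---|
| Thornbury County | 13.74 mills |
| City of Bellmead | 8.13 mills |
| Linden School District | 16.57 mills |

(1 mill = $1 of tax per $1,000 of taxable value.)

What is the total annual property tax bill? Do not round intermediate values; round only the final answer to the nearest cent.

Assessed value = $318,000 × 0.77 = $244,860
Disability exemption = min($65,000, 50% × $244,860) = min($65,000, $122,430) = $65,000 (dollar cap binds)
Taxable value = $244,860 − $68,600 − $65,000 = $111,260
Thornbury County: $111,260 × 0.01374 = $1,528.7124
City of Bellmead: $111,260 × 0.00813 = $904.5438
Linden School District: $111,260 × 0.01657 = $1,843.5782
Total = $4,276.8344

$4,276.83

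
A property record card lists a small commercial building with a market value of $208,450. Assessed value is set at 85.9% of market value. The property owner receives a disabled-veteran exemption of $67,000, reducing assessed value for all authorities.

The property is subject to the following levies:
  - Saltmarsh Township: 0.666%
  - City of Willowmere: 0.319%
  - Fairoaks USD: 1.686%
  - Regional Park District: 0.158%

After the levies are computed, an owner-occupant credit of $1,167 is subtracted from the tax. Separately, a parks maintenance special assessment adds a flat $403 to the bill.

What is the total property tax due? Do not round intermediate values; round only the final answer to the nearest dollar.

$2,406

Assessed value = $208,450 × 0.859 = $179,058.55
Taxable value = $179,058.55 − $67,000 = $112,058.55
Saltmarsh Township: $112,058.55 × 0.00666 = $746.309943
City of Willowmere: $112,058.55 × 0.00319 = $357.4667745
Fairoaks USD: $112,058.55 × 0.01686 = $1,889.307153
Regional Park District: $112,058.55 × 0.00158 = $177.052509
Levies subtotal = $3,170.1363795
After credit = $3,170.1363795 − $1,167 = $2,003.1363795
Total = $2,003.1363795 + $403 = $2,406.1363795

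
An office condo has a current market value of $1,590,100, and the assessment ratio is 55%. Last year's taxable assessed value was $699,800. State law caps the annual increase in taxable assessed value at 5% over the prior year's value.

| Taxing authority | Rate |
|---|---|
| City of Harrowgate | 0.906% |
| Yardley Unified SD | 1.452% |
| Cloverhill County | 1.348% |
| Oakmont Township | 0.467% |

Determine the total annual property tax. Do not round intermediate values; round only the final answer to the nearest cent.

$30,662.79

Uncapped assessed value = $1,590,100 × 0.55 = $874,555
Cap limit = $699,800 × 1.05 = $734,790
Taxable assessed value = min($874,555, $734,790) = $734,790 (cap binds)
City of Harrowgate: $734,790 × 0.00906 = $6,657.1974
Yardley Unified SD: $734,790 × 0.01452 = $10,669.1508
Cloverhill County: $734,790 × 0.01348 = $9,904.9692
Oakmont Township: $734,790 × 0.00467 = $3,431.4693
Total = $30,662.7867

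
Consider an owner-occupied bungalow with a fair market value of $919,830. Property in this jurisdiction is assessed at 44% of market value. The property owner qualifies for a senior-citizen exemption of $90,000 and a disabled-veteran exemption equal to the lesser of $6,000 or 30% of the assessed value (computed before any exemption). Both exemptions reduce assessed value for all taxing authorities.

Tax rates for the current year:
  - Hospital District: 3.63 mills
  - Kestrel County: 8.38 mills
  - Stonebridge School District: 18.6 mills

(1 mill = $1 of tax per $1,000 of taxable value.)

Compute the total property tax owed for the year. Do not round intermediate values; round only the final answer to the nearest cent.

$9,450.08

Assessed value = $919,830 × 0.44 = $404,725.2
Disabled-veteran exemption = min($6,000, 30% × $404,725.2) = min($6,000, $121,417.56) = $6,000 (dollar cap binds)
Taxable value = $404,725.2 − $90,000 − $6,000 = $308,725.2
Hospital District: $308,725.2 × 0.00363 = $1,120.672476
Kestrel County: $308,725.2 × 0.00838 = $2,587.117176
Stonebridge School District: $308,725.2 × 0.0186 = $5,742.28872
Total = $9,450.078372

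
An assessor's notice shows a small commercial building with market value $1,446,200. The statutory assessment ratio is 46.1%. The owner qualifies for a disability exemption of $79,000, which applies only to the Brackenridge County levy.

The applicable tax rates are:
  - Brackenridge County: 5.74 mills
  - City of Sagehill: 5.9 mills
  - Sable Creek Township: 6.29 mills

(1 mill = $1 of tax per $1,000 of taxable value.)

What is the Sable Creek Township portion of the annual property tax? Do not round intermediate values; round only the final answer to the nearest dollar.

Assessed value = $1,446,200 × 0.461 = $666,698.2
Sable Creek Township taxable value = $666,698.2 (exemption does not apply)
Sable Creek Township levy = $666,698.2 × 0.00629 = $4,193.531678

$4,194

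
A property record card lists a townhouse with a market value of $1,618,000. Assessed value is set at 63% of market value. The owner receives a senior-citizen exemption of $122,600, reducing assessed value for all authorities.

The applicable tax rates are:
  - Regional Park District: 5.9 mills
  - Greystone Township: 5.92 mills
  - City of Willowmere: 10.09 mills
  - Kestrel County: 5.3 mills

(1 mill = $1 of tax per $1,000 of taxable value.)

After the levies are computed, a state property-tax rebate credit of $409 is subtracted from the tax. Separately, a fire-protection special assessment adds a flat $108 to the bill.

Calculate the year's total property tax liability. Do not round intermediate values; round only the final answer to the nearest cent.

$24,099.30

Assessed value = $1,618,000 × 0.63 = $1,019,340
Taxable value = $1,019,340 − $122,600 = $896,740
Regional Park District: $896,740 × 0.0059 = $5,290.766
Greystone Township: $896,740 × 0.00592 = $5,308.7008
City of Willowmere: $896,740 × 0.01009 = $9,048.1066
Kestrel County: $896,740 × 0.0053 = $4,752.722
Levies subtotal = $24,400.2954
After credit = $24,400.2954 − $409 = $23,991.2954
Total = $23,991.2954 + $108 = $24,099.2954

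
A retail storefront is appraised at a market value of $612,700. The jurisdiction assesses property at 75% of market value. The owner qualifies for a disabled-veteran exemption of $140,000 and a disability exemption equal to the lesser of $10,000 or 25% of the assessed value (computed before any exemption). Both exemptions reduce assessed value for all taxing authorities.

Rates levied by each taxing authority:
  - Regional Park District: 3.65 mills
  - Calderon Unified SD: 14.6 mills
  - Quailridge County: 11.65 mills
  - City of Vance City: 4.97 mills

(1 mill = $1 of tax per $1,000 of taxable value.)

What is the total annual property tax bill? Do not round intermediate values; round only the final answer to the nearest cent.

Assessed value = $612,700 × 0.75 = $459,525
Disability exemption = min($10,000, 25% × $459,525) = min($10,000, $114,881.25) = $10,000 (dollar cap binds)
Taxable value = $459,525 − $140,000 − $10,000 = $309,525
Regional Park District: $309,525 × 0.00365 = $1,129.76625
Calderon Unified SD: $309,525 × 0.0146 = $4,519.065
Quailridge County: $309,525 × 0.01165 = $3,605.96625
City of Vance City: $309,525 × 0.00497 = $1,538.33925
Total = $10,793.13675

$10,793.14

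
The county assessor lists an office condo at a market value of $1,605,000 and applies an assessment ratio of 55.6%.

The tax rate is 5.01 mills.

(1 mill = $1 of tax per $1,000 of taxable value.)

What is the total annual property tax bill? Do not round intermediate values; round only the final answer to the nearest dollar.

$4,471

Assessed value = $1,605,000 × 0.556 = $892,380
Tax = $892,380 × 0.00501 = $4,470.8238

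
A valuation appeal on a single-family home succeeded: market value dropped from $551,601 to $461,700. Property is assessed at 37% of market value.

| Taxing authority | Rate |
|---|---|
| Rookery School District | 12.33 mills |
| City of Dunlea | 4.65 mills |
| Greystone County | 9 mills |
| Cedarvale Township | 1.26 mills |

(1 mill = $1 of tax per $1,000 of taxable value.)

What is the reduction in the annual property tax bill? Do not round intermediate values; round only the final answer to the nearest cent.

Old assessed value = $551,601 × 0.37 = $204,092.37
New assessed value = $461,700 × 0.37 = $170,829
Combined rate = 0.01233 + 0.00465 + 0.009 + 0.00126 = 0.02724
Old tax = $204,092.37 × 0.02724 = $5,559.4761588
New tax = $170,829 × 0.02724 = $4,653.38196
Reduction = $5,559.4761588 − $4,653.38196 = $906.0941988

$906.09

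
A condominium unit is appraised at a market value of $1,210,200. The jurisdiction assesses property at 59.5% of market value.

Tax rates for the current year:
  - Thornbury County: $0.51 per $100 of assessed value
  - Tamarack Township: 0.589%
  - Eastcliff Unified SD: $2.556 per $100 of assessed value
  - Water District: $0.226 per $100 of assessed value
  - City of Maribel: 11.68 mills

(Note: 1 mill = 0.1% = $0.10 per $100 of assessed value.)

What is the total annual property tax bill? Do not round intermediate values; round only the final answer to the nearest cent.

Assessed value = $1,210,200 × 0.595 = $720,069
Thornbury County: $720,069 × 0.0051 = $3,672.3519
Tamarack Township: $720,069 × 0.00589 = $4,241.20641
Eastcliff Unified SD: $720,069 × 0.02556 = $18,404.96364
Water District: $720,069 × 0.00226 = $1,627.35594
City of Maribel: $720,069 × 0.01168 = $8,410.40592
Total = $36,356.28381

$36,356.28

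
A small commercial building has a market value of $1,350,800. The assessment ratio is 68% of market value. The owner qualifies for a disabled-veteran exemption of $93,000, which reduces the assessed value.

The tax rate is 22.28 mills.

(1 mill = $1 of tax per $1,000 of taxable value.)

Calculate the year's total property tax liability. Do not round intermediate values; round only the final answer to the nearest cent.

$18,393.12

Assessed value = $1,350,800 × 0.68 = $918,544
Taxable value = $918,544 − $93,000 = $825,544
Tax = $825,544 × 0.02228 = $18,393.12032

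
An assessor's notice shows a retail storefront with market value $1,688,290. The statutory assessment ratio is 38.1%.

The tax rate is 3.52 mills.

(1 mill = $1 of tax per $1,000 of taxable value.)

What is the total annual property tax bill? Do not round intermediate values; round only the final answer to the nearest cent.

Assessed value = $1,688,290 × 0.381 = $643,238.49
Tax = $643,238.49 × 0.00352 = $2,264.1994848

$2,264.20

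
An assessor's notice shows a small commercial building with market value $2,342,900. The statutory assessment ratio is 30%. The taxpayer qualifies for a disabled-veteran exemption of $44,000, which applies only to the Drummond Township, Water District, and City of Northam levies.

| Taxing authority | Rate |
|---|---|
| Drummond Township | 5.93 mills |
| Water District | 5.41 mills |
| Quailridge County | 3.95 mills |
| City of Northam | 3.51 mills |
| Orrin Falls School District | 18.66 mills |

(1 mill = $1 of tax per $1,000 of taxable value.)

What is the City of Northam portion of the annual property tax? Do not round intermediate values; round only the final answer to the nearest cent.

Assessed value = $2,342,900 × 0.3 = $702,870
City of Northam taxable value = $702,870 − $44,000 = $658,870
City of Northam levy = $658,870 × 0.00351 = $2,312.6337

$2,312.63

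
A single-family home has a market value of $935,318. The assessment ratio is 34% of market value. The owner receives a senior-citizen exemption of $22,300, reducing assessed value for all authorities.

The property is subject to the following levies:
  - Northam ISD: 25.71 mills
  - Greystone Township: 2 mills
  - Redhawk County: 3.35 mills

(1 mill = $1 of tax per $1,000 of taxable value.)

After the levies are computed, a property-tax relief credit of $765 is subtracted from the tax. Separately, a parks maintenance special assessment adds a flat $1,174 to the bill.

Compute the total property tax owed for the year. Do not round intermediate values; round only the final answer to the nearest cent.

Assessed value = $935,318 × 0.34 = $318,008.12
Taxable value = $318,008.12 − $22,300 = $295,708.12
Northam ISD: $295,708.12 × 0.02571 = $7,602.6557652
Greystone Township: $295,708.12 × 0.002 = $591.41624
Redhawk County: $295,708.12 × 0.00335 = $990.622202
Levies subtotal = $9,184.6942072
After credit = $9,184.6942072 − $765 = $8,419.6942072
Total = $8,419.6942072 + $1,174 = $9,593.6942072

$9,593.69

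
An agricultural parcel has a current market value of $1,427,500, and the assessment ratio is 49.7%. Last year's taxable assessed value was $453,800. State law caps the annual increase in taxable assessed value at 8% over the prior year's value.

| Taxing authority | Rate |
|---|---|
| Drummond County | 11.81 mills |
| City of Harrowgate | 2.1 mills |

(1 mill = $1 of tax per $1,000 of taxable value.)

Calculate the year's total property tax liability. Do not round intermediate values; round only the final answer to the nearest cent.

Uncapped assessed value = $1,427,500 × 0.497 = $709,467.5
Cap limit = $453,800 × 1.08 = $490,104
Taxable assessed value = min($709,467.5, $490,104) = $490,104 (cap binds)
Drummond County: $490,104 × 0.01181 = $5,788.12824
City of Harrowgate: $490,104 × 0.0021 = $1,029.2184
Total = $6,817.34664

$6,817.35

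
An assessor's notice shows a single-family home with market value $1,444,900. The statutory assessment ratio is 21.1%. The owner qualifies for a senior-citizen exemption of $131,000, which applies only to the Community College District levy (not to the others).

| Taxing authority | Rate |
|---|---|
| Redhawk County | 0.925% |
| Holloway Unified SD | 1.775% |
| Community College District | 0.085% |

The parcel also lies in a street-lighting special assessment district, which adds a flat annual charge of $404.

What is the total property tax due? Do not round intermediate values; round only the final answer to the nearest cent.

Assessed value = $1,444,900 × 0.211 = $304,873.9
Redhawk County: $304,873.9 × 0.00925 = $2,820.083575
Holloway Unified SD: $304,873.9 × 0.01775 = $5,411.511725
Community College District: ($304,873.9 − $131,000) × 0.00085 = $173,873.9 × 0.00085 = $147.792815
Levies subtotal = $8,379.388115
Total = $8,379.388115 + $404 = $8,783.388115

$8,783.39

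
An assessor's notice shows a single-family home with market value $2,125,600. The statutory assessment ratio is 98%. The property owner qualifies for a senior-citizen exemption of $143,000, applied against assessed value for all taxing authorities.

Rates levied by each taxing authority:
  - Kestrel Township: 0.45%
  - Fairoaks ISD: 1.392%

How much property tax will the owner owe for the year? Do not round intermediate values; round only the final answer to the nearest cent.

$35,736.42

Assessed value = $2,125,600 × 0.98 = $2,083,088
Taxable value = $2,083,088 − $143,000 = $1,940,088
Kestrel Township: $1,940,088 × 0.0045 = $8,730.396
Fairoaks ISD: $1,940,088 × 0.01392 = $27,006.02496
Total = $8,730.396 + $27,006.02496 = $35,736.42096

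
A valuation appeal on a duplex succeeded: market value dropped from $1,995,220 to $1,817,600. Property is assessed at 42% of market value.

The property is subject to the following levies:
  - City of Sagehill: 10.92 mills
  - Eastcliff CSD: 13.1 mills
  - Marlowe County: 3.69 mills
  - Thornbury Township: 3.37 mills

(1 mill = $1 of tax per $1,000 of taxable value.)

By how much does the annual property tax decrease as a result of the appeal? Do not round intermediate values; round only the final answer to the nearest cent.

$2,318.58

Old assessed value = $1,995,220 × 0.42 = $837,992.4
New assessed value = $1,817,600 × 0.42 = $763,392
Combined rate = 0.01092 + 0.0131 + 0.00369 + 0.00337 = 0.03108
Old tax = $837,992.4 × 0.03108 = $26,044.803792
New tax = $763,392 × 0.03108 = $23,726.22336
Reduction = $26,044.803792 − $23,726.22336 = $2,318.580432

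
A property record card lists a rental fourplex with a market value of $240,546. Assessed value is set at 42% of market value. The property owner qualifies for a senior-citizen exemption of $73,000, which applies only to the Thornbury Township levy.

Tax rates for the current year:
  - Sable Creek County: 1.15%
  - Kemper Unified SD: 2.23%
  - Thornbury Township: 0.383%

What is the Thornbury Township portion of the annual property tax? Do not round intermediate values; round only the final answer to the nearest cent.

$107.35

Assessed value = $240,546 × 0.42 = $101,029.32
Thornbury Township taxable value = $101,029.32 − $73,000 = $28,029.32
Thornbury Township levy = $28,029.32 × 0.00383 = $107.3522956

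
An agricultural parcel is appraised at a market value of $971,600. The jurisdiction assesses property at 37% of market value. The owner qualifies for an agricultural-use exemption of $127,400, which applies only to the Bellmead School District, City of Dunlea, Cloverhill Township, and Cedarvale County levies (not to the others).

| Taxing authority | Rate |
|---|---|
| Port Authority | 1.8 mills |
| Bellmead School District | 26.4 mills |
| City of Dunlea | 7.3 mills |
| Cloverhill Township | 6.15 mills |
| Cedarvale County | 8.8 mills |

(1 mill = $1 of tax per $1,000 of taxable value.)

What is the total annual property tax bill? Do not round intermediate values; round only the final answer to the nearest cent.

Assessed value = $971,600 × 0.37 = $359,492
Port Authority: $359,492 × 0.0018 = $647.0856
Bellmead School District: ($359,492 − $127,400) × 0.0264 = $232,092 × 0.0264 = $6,127.2288
City of Dunlea: ($359,492 − $127,400) × 0.0073 = $232,092 × 0.0073 = $1,694.2716
Cloverhill Township: ($359,492 − $127,400) × 0.00615 = $232,092 × 0.00615 = $1,427.3658
Cedarvale County: ($359,492 − $127,400) × 0.0088 = $232,092 × 0.0088 = $2,042.4096
Total = $11,938.3614

$11,938.36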